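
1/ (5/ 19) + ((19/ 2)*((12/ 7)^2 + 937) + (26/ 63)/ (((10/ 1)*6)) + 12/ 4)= 11822626/ 1323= 8936.23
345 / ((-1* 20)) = -69 / 4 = -17.25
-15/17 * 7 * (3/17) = -315/289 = -1.09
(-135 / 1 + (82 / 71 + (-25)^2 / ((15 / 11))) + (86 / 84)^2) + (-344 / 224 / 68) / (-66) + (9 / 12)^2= 61099601491 / 187365024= 326.10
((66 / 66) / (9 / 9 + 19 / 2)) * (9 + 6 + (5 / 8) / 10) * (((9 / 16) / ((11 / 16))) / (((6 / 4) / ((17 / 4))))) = 4097 / 1232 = 3.33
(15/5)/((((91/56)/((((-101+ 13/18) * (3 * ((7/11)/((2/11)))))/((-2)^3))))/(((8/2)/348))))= 12635/4524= 2.79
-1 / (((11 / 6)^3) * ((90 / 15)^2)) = -6 / 1331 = -0.00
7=7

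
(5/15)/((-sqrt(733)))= -sqrt(733)/2199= -0.01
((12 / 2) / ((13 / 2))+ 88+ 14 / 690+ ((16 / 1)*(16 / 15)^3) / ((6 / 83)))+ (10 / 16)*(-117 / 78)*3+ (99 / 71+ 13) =1269515253691 / 3439098000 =369.14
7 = 7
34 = 34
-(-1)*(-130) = -130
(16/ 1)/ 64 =1/ 4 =0.25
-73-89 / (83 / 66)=-11933 / 83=-143.77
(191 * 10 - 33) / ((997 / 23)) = 43.30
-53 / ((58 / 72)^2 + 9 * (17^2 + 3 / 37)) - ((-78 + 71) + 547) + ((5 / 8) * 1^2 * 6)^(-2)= -15160470410924 / 28077583725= -539.95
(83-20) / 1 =63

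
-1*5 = -5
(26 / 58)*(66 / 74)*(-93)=-39897 / 1073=-37.18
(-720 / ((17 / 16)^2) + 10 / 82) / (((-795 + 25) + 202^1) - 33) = 7555675 / 7121249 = 1.06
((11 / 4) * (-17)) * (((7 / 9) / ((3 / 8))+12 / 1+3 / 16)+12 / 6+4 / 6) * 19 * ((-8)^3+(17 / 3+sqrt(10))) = 39468312191 / 5184 - 25983089 * sqrt(10) / 1728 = 7565936.53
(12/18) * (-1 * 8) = -16/3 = -5.33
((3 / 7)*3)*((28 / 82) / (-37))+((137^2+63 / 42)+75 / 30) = 28478623 / 1517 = 18772.99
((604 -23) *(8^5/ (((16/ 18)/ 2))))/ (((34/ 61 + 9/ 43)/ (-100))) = -11235874406400/ 2011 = -5587207561.61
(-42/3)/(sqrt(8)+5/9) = 90/89 - 324 * sqrt(2)/89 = -4.14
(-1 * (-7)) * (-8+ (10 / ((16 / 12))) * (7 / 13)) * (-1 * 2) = 721 / 13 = 55.46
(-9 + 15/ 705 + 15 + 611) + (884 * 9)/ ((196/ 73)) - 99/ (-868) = 3580.34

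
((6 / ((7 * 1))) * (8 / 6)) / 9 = 8 / 63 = 0.13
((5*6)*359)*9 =96930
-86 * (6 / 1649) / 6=-86 / 1649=-0.05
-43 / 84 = -0.51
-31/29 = -1.07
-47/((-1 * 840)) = 47/840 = 0.06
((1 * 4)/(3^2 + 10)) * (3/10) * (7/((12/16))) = 56/95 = 0.59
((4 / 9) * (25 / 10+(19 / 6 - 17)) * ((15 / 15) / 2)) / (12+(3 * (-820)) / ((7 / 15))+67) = 476 / 981369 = 0.00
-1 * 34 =-34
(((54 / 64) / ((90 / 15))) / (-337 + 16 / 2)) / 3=-3 / 21056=-0.00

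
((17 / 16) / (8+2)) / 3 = 17 / 480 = 0.04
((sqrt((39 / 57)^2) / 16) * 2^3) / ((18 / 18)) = 13 / 38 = 0.34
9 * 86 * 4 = 3096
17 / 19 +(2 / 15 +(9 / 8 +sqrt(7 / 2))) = sqrt(14) / 2 +4909 / 2280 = 4.02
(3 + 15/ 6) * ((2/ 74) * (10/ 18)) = 55/ 666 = 0.08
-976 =-976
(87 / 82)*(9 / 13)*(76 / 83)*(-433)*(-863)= 11118444966 / 44239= 251326.77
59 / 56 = 1.05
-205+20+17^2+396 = 500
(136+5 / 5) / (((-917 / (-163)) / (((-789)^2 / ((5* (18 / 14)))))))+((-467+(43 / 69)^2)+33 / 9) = 7352458529524 / 3118455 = 2357724.75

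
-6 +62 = 56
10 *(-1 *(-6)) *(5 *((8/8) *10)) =3000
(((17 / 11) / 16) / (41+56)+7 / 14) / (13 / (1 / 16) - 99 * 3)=-8553 / 1519408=-0.01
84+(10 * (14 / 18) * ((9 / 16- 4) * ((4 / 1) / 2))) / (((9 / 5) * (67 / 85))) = 1005347 / 21708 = 46.31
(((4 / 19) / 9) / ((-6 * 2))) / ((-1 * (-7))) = -1 / 3591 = -0.00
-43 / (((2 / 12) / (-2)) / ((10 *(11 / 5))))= 11352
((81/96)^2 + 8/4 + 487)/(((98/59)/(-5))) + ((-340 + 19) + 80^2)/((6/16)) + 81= 4460907475/301056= 14817.53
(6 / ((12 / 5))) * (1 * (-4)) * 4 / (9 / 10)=-400 / 9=-44.44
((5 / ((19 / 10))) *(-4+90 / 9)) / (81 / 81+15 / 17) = 1275 / 152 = 8.39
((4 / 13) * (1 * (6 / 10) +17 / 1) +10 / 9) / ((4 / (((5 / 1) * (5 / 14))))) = 9545 / 3276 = 2.91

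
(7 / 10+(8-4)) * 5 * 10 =235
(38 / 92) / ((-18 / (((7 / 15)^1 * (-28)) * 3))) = 0.90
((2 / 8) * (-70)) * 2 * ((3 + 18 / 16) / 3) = -385 / 8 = -48.12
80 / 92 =20 / 23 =0.87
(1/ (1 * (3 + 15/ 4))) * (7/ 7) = 4/ 27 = 0.15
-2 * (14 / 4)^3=-343 / 4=-85.75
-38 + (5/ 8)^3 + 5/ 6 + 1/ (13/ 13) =-55177/ 1536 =-35.92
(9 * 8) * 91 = 6552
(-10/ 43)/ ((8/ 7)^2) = -245/ 1376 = -0.18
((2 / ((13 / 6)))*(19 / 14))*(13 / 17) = 114 / 119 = 0.96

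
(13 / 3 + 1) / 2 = 8 / 3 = 2.67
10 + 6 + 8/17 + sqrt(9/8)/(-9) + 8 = 416/17- sqrt(2)/12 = 24.35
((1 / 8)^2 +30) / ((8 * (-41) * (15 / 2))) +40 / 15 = 417919 / 157440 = 2.65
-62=-62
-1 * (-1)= 1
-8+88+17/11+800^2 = 640081.55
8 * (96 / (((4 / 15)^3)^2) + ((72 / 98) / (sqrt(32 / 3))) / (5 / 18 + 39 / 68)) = 22032 * sqrt(6) / 25529 + 34171875 / 16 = 2135744.30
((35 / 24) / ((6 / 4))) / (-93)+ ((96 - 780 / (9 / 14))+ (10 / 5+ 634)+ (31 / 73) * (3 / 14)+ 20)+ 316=-248502539 / 1710828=-145.25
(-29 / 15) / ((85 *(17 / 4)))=-0.01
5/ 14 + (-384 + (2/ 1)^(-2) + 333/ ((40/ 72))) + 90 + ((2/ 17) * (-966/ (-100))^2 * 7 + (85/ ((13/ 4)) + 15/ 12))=793338593/ 1933750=410.26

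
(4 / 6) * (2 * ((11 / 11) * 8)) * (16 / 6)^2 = 2048 / 27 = 75.85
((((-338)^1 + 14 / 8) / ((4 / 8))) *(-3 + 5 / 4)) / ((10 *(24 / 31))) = 58373 / 384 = 152.01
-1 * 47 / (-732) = 47 / 732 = 0.06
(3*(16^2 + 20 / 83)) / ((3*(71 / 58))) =1233544 / 5893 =209.32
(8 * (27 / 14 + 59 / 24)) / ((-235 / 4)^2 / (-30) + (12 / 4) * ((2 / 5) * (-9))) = -0.28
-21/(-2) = 21/2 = 10.50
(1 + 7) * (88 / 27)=704 / 27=26.07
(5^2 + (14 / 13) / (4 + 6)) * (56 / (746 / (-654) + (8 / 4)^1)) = 29885184 / 18265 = 1636.20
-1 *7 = -7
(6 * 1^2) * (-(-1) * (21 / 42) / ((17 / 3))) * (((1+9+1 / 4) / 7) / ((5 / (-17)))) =-369 / 140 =-2.64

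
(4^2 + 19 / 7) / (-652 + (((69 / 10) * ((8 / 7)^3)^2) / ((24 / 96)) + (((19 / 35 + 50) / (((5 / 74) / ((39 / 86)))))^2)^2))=2940325109889453125 / 2080523936231398066699102229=0.00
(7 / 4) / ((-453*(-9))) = 7 / 16308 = 0.00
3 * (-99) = -297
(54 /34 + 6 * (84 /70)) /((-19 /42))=-31374 /1615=-19.43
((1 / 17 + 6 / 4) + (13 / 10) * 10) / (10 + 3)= 495 / 442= 1.12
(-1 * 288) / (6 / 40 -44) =5760 / 877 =6.57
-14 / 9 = -1.56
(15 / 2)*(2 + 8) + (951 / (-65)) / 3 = 4558 / 65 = 70.12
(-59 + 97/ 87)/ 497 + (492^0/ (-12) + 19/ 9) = 991717/ 518868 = 1.91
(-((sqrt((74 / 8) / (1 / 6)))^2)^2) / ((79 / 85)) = -1047285 / 316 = -3314.19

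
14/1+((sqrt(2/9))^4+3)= 1381/81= 17.05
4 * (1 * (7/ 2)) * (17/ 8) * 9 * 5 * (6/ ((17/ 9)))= 8505/ 2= 4252.50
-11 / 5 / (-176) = 1 / 80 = 0.01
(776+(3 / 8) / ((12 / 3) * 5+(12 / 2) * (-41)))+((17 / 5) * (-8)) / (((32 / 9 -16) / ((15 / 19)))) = 187014601 / 240464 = 777.72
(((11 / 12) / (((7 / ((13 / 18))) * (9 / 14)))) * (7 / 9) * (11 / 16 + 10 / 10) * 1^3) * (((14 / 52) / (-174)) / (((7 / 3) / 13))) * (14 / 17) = -7007 / 5111424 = -0.00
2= 2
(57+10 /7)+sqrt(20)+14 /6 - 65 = 0.23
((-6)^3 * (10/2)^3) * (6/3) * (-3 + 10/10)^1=108000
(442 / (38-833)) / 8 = -221 / 3180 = -0.07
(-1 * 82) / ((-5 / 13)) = 213.20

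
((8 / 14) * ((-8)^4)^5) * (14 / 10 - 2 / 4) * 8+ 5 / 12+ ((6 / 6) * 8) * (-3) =4743448476096741820.53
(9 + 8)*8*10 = 1360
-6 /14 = -3 /7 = -0.43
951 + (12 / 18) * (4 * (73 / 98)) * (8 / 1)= 142133 / 147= 966.89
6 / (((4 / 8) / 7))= 84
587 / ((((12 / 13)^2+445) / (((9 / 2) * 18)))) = 8035443 / 75349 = 106.64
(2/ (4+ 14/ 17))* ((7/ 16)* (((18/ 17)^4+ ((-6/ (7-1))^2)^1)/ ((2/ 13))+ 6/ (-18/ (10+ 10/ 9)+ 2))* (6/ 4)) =2030098539/ 244942528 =8.29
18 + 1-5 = 14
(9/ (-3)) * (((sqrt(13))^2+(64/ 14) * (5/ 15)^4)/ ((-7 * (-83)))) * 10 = -74030/ 109809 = -0.67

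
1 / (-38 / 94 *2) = -47 / 38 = -1.24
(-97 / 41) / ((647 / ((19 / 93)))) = -1843 / 2467011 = -0.00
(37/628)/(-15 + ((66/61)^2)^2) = -512296117/118511688012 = -0.00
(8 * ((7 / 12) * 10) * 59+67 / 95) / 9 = 784901 / 2565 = 306.00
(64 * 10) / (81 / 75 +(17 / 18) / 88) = 25344000 / 43193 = 586.76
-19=-19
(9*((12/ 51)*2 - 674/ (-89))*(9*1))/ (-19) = -985770/ 28747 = -34.29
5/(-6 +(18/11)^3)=-6655/2154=-3.09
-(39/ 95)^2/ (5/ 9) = -13689/ 45125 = -0.30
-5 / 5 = -1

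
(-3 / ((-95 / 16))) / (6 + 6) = 4 / 95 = 0.04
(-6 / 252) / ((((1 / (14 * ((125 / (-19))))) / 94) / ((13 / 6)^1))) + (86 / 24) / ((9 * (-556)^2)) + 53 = 316943539633 / 634347072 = 499.64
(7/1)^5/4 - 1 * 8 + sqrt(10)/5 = sqrt(10)/5 + 16775/4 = 4194.38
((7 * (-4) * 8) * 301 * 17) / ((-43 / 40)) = 1066240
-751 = -751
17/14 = 1.21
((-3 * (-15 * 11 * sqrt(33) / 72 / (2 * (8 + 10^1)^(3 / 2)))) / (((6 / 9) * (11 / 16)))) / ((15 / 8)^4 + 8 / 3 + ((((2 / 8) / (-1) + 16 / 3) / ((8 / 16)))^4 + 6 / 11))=253440 * sqrt(66) / 39046717883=0.00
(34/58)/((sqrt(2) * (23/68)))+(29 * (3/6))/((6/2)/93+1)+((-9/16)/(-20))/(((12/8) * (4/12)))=578 * sqrt(2)/667+4513/320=15.33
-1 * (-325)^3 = 34328125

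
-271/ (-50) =271/ 50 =5.42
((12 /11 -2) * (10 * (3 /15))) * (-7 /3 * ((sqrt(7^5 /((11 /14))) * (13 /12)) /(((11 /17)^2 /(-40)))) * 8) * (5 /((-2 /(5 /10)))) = 18041114000 * sqrt(22) /131769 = 642186.90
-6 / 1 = -6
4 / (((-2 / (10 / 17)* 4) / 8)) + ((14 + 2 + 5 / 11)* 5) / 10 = 2197 / 374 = 5.87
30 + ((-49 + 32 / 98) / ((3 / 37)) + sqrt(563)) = -27945 / 49 + sqrt(563) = -546.58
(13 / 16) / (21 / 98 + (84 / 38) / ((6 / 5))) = 1729 / 4376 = 0.40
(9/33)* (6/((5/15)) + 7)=75/11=6.82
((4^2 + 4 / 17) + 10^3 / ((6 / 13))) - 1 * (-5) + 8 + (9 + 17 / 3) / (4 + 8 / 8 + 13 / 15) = 224237 / 102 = 2198.40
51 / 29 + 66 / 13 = 2577 / 377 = 6.84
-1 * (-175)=175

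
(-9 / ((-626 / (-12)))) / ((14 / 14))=-54 / 313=-0.17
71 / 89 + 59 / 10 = 5961 / 890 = 6.70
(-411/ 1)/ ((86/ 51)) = -243.73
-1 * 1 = -1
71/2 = 35.50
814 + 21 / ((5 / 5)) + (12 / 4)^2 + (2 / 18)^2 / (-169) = 11553515 / 13689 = 844.00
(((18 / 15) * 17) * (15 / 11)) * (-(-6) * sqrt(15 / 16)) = 161.61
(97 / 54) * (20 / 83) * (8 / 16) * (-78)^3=-102703.13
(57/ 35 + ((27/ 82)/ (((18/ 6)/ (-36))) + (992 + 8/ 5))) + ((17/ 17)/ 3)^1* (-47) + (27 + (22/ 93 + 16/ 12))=44670973/ 44485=1004.18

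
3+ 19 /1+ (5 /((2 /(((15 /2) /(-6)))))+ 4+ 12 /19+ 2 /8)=3611 /152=23.76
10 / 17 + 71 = 1217 / 17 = 71.59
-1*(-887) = 887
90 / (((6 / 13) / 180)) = 35100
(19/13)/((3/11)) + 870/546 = 146/21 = 6.95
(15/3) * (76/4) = 95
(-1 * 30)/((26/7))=-105/13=-8.08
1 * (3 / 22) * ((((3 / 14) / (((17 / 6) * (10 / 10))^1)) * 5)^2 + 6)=260973 / 311542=0.84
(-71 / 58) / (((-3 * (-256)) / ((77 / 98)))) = -781 / 623616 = -0.00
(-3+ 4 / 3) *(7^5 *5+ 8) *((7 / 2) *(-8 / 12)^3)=11766020 / 81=145259.51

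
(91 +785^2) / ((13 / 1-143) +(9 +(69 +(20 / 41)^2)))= -259006799 / 21753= -11906.72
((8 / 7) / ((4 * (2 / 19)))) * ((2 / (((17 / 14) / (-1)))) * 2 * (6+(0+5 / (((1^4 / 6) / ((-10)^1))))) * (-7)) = -312816 / 17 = -18400.94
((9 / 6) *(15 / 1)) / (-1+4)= 15 / 2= 7.50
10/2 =5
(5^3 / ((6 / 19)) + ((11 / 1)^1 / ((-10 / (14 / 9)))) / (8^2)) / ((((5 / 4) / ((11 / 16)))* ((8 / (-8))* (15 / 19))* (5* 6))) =-238243907 / 25920000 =-9.19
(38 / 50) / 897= 0.00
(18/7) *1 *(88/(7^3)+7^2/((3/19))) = 1917582/2401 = 798.66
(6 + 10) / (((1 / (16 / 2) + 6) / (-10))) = -1280 / 49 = -26.12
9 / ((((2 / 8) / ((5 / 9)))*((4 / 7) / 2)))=70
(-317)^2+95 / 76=401961 / 4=100490.25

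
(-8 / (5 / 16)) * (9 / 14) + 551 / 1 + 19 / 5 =18842 / 35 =538.34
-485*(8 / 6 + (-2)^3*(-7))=-83420 / 3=-27806.67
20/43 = 0.47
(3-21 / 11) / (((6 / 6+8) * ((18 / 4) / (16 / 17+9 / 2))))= 0.15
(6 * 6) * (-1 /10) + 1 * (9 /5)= -9 /5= -1.80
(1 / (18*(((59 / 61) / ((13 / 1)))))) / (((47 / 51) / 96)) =215696 / 2773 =77.78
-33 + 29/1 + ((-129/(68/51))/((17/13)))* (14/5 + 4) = -5071/10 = -507.10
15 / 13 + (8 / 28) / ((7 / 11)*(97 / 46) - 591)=31315379 / 27151397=1.15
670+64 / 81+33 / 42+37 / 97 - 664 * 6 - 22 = -366738031 / 109998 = -3334.04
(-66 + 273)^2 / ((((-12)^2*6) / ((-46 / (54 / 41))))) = -498847 / 288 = -1732.11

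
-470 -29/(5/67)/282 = -664643/1410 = -471.38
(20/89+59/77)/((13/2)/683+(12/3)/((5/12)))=0.10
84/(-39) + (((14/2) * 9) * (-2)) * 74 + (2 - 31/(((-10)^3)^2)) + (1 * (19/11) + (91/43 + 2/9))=-515782995715571/55341000000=-9320.09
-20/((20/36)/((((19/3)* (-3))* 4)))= 2736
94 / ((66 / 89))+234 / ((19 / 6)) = 125809 / 627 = 200.65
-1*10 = -10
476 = 476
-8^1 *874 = -6992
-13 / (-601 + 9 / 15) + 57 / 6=14292 / 1501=9.52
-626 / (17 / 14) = -8764 / 17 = -515.53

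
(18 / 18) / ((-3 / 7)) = -2.33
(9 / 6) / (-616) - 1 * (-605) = 745357 / 1232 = 605.00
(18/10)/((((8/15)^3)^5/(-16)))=-788209002685546875/2199023255552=-358435.96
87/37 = 2.35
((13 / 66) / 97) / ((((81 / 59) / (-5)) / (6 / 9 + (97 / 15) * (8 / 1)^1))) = -100477 / 259281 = -0.39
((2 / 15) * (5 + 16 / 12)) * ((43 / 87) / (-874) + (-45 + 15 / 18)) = -3358388 / 90045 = -37.30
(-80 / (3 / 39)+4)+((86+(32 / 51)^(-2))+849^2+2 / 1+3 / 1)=737135145 / 1024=719858.54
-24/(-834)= 4/139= 0.03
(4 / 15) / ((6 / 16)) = 32 / 45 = 0.71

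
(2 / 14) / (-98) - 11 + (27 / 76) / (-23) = -6605339 / 599564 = -11.02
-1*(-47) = 47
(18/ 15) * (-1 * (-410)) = 492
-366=-366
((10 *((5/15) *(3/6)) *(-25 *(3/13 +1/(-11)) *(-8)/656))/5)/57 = 250/1002573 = 0.00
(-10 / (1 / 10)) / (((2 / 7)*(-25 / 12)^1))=168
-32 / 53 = -0.60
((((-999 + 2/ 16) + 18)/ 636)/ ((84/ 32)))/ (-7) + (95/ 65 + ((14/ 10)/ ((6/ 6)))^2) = 15216197/ 4340700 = 3.51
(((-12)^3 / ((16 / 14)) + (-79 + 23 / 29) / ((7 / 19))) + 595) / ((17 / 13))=-425737 / 493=-863.56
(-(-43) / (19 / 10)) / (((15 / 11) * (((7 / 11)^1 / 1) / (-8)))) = -83248 / 399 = -208.64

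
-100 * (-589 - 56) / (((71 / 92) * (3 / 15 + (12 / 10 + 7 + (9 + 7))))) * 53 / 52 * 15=2948456250 / 56303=52367.66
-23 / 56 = -0.41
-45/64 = -0.70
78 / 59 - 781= -46001 / 59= -779.68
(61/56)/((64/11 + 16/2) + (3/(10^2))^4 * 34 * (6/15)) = 10484375000/133000106029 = 0.08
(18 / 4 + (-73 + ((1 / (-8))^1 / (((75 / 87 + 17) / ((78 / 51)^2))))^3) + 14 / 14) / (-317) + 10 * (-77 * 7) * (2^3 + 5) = -596160029135857264603139 / 8508089636013130688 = -70069.79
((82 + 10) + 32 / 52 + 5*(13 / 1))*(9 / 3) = 6147 / 13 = 472.85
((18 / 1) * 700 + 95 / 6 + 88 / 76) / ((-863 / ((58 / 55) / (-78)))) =41711773 / 211029390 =0.20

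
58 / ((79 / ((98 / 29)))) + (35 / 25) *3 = 2639 / 395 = 6.68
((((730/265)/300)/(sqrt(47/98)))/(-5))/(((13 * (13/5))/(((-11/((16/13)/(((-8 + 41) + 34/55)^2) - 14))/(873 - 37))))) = -1747007311 * sqrt(94)/229685383174088400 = -0.00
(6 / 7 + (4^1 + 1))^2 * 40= 67240 / 49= 1372.24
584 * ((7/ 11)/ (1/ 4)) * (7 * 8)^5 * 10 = 90055660011520/ 11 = 8186878182865.45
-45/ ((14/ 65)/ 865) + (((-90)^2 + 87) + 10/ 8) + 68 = -4829075/ 28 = -172466.96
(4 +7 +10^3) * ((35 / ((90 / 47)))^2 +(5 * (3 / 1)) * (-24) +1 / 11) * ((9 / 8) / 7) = -4197.23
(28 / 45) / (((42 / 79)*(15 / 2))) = 316 / 2025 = 0.16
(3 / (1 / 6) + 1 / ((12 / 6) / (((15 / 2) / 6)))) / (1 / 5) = 745 / 8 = 93.12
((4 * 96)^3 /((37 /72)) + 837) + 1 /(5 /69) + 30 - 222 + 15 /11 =224228835273 /2035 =110186159.84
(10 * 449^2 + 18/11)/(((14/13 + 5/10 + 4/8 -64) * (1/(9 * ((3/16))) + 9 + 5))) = -3891910464/1744435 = -2231.04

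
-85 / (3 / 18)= -510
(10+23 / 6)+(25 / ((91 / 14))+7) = 1925 / 78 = 24.68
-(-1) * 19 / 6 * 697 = 2207.17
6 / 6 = 1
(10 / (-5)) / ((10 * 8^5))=-1 / 163840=-0.00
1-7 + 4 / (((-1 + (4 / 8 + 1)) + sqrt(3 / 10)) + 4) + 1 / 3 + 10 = 2089 / 399-8*sqrt(30) / 399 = 5.13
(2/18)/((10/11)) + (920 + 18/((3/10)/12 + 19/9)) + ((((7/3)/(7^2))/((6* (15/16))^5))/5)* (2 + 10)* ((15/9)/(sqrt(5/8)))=262144* sqrt(10)/19375453125 + 64264859/69210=928.55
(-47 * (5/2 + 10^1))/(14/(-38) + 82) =-475/66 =-7.20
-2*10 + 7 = -13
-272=-272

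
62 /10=31 /5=6.20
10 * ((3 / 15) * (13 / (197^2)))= 26 / 38809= 0.00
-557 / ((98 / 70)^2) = -13925 / 49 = -284.18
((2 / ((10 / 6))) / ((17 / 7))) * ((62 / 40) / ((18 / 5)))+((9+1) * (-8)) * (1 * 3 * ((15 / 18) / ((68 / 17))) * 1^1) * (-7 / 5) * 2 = 143017 / 1020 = 140.21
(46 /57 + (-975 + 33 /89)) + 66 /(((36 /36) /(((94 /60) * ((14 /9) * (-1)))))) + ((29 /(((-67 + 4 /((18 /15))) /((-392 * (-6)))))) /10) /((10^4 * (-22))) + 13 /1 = -448317609171709 /399688987500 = -1121.67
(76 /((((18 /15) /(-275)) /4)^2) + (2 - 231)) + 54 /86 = 24714161620 /387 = 63860882.74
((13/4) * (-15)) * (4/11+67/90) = -14261/264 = -54.02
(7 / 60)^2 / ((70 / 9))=7 / 4000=0.00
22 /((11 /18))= 36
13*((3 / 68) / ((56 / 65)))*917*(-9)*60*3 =-134494425 / 136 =-988929.60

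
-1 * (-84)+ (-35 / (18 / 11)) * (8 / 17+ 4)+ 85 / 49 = -74117 / 7497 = -9.89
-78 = -78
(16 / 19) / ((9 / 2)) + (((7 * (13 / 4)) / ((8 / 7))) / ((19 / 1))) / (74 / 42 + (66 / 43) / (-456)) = 0.78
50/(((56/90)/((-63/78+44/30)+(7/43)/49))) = 5831025/109564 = 53.22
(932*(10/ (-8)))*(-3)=3495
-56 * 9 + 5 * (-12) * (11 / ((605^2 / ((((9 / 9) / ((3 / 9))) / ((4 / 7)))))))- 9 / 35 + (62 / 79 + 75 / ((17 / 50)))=-3539771068 / 12512731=-282.89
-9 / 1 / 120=-3 / 40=-0.08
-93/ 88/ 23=-93/ 2024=-0.05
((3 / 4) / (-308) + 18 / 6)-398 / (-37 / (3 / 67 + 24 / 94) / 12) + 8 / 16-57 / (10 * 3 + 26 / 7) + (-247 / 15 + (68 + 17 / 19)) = 92.97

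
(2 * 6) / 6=2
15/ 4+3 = 27/ 4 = 6.75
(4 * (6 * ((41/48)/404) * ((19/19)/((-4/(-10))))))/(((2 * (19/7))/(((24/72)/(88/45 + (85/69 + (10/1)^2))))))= 70725/936901856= 0.00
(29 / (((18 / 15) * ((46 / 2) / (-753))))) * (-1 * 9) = 327555 / 46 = 7120.76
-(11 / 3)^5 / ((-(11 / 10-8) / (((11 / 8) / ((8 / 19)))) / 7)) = -2195.70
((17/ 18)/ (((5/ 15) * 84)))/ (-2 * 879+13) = -17/ 879480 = -0.00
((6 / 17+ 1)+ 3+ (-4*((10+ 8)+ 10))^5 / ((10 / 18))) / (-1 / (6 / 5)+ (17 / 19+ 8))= -307387636341564 / 78115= -3935065433.55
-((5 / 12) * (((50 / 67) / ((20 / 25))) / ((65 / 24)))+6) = -5351 / 871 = -6.14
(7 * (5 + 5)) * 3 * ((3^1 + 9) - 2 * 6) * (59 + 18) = 0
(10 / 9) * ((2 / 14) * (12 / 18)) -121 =-22849 / 189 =-120.89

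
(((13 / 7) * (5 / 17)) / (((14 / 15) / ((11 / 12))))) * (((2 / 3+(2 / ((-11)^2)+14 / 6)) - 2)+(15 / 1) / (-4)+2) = -0.39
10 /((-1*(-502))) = 5 /251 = 0.02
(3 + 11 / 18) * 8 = 260 / 9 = 28.89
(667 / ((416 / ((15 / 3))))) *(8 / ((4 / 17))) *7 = 396865 / 208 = 1908.00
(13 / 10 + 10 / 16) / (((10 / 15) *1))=231 / 80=2.89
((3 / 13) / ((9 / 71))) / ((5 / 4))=284 / 195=1.46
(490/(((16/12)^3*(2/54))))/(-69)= -59535/736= -80.89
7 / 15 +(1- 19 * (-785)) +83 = 224992 / 15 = 14999.47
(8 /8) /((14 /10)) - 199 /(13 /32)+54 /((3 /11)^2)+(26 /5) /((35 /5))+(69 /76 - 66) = 5965703 /34580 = 172.52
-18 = -18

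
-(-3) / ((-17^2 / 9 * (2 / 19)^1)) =-513 / 578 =-0.89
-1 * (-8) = 8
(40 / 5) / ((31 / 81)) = 648 / 31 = 20.90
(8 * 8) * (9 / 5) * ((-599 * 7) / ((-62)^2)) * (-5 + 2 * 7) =-5434128 / 4805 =-1130.93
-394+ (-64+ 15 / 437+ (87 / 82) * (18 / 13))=-106327652 / 232921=-456.50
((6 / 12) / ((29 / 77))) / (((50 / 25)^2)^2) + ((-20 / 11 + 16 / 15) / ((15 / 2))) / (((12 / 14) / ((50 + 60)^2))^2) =-1500976147363 / 75168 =-19968286.34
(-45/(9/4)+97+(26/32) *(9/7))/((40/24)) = 26223/560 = 46.83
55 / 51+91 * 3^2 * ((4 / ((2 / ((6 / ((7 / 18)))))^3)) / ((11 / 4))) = 15033432653 / 27489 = 546889.03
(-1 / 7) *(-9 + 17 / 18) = 145 / 126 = 1.15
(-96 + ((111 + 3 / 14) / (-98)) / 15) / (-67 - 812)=219693 / 2009980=0.11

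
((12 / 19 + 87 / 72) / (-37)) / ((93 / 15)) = -4195 / 523032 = -0.01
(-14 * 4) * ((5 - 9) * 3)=672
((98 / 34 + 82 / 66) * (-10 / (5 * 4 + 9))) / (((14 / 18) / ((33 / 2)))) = -104130 / 3451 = -30.17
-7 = -7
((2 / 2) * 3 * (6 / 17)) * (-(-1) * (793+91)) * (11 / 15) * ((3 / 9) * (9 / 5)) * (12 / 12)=10296 / 25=411.84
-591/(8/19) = -11229/8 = -1403.62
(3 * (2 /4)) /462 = 1 /308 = 0.00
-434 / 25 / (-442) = 217 / 5525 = 0.04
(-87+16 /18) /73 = -775 /657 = -1.18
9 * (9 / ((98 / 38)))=1539 / 49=31.41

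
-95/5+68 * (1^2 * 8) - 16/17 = 8909/17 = 524.06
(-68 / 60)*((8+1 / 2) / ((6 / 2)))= -289 / 90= -3.21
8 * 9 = 72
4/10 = 2/5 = 0.40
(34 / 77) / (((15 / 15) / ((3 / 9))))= 34 / 231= 0.15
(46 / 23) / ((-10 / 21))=-21 / 5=-4.20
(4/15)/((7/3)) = 4/35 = 0.11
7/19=0.37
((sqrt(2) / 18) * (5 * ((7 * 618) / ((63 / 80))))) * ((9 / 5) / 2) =4120 * sqrt(2) / 3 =1942.19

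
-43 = -43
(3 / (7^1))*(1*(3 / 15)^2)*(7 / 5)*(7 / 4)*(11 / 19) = 231 / 9500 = 0.02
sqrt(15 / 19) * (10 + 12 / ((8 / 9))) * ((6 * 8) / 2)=501.13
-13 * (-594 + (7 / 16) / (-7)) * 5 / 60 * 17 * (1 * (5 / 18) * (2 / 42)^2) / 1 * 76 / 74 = 7.08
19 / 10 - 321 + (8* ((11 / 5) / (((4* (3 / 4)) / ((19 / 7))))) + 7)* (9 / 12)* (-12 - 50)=-48477 / 35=-1385.06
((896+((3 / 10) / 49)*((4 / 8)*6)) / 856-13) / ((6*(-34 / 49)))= 5013671 / 1746240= 2.87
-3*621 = -1863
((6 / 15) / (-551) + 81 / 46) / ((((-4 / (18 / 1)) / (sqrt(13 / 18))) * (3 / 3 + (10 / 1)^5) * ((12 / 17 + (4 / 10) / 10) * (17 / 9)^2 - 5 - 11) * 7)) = 271021545 * sqrt(26) / 1916957426182568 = 0.00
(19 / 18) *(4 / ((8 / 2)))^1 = 19 / 18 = 1.06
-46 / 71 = -0.65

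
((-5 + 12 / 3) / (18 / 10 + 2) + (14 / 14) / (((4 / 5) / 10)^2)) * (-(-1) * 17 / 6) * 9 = 604605 / 152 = 3977.66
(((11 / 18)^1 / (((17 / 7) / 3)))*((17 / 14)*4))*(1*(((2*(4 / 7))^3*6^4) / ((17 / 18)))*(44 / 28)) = 481738752 / 40817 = 11802.40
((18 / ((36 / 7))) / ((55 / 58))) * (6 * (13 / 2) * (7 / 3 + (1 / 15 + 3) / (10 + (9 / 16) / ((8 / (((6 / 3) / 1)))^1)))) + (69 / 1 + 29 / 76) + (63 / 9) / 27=164453948177 / 366230700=449.04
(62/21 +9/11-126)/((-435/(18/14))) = 5647/15631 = 0.36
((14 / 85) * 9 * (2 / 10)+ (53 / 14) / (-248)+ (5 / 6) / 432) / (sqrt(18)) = 67682539 * sqrt(2) / 1434283200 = 0.07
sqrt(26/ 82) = sqrt(533)/ 41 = 0.56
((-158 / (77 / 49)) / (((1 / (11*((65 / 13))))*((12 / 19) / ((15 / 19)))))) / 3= -2304.17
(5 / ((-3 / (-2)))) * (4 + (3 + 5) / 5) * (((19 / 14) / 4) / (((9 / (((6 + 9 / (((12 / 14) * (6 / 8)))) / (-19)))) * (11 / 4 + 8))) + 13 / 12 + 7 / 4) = 61324 / 1161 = 52.82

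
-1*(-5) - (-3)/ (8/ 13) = 9.88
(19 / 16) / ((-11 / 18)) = -171 / 88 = -1.94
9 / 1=9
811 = 811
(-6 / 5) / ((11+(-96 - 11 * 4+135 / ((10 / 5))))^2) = -8 / 25215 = -0.00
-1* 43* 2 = -86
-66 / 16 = -33 / 8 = -4.12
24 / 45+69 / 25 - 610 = -606.71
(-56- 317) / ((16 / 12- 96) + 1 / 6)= 3.95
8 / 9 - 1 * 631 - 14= -5797 / 9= -644.11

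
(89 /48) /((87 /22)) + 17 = 36475 /2088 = 17.47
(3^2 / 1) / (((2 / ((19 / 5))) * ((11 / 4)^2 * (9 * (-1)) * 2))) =-76 / 605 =-0.13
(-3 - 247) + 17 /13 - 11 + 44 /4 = -248.69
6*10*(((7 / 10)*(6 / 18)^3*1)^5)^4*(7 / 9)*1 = 558545864083284007 / 635867374128243052714416498015000000000000000000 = 0.00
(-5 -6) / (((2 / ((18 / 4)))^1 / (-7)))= 693 / 4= 173.25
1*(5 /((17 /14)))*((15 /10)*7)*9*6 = 39690 /17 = 2334.71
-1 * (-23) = 23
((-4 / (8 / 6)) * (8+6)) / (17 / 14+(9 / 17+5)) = -6.23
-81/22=-3.68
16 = 16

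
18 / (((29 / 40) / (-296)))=-213120 / 29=-7348.97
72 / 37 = 1.95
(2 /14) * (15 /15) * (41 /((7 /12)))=492 /49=10.04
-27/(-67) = 27/67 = 0.40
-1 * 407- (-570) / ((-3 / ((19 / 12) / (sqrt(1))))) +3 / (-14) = -14869 / 21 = -708.05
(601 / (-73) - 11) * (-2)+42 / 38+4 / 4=56272 / 1387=40.57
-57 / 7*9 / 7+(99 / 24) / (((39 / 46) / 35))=407219 / 2548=159.82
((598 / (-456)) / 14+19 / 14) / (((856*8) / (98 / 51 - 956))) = -0.18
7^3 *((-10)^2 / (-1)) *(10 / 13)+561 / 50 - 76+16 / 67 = -1151860769 / 43550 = -26449.16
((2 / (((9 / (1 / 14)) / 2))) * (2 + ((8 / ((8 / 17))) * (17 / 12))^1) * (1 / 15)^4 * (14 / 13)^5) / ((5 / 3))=12024208 / 845851865625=0.00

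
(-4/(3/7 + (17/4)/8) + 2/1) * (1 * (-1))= 466/215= 2.17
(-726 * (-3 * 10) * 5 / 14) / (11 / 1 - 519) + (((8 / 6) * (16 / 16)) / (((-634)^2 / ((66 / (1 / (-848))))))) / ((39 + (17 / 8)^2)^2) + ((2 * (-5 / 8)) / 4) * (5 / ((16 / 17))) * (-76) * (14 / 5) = 7493721244238356377 / 22172806284423200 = 337.97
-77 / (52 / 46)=-68.12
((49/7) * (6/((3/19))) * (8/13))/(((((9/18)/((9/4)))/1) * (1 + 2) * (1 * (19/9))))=1512/13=116.31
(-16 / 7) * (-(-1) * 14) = -32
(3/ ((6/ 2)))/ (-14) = -1/ 14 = -0.07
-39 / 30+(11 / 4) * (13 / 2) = 663 / 40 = 16.58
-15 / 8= -1.88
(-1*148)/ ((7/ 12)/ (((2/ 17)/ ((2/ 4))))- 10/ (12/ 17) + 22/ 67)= 158656/ 12177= 13.03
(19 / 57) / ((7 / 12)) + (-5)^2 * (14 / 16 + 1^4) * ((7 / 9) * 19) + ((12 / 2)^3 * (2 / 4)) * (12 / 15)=654931 / 840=779.68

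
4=4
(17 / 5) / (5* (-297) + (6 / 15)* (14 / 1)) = -17 / 7397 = -0.00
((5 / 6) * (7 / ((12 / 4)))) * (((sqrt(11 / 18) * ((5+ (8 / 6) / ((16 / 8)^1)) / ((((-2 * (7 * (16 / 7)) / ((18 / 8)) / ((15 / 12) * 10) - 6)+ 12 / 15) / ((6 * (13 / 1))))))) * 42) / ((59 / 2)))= -1353625 * sqrt(22) / 42067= -150.93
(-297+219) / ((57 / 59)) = -1534 / 19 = -80.74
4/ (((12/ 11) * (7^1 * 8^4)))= 11/ 86016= 0.00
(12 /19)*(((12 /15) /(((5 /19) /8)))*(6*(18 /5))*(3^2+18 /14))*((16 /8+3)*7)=2985984 /25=119439.36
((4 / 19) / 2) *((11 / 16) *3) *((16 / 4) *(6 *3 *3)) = 891 / 19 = 46.89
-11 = -11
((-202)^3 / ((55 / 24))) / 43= -197817792 / 2365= -83643.89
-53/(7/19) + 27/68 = -68287/476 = -143.46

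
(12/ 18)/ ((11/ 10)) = 20/ 33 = 0.61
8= 8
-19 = -19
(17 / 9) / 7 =17 / 63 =0.27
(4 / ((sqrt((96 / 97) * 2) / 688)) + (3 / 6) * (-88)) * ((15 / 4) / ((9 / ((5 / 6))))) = -275 / 18 + 1075 * sqrt(291) / 27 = 663.91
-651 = -651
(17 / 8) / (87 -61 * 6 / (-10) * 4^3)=85 / 97176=0.00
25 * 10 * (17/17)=250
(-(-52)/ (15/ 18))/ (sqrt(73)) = 7.30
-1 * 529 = -529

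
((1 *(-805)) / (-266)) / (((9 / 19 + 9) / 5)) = 115 / 72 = 1.60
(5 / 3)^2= 25 / 9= 2.78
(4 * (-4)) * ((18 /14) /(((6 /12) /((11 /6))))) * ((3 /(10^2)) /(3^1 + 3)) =-66 /175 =-0.38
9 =9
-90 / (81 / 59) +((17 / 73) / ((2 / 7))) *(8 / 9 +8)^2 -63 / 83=-939409 / 490779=-1.91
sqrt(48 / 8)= sqrt(6)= 2.45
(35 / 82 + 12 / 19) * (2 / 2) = 1649 / 1558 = 1.06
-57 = -57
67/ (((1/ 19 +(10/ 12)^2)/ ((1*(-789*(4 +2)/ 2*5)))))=-542374380/ 511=-1061398.00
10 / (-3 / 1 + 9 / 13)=-13 / 3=-4.33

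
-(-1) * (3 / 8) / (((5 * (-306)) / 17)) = -1 / 240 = -0.00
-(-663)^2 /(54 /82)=-2002481 /3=-667493.67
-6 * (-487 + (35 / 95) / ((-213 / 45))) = 3942408 / 1349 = 2922.47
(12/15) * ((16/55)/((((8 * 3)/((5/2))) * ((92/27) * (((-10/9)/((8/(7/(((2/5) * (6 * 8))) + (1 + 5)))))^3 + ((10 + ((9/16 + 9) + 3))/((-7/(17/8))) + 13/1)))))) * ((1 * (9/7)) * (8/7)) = 26748301344768/13969958858024785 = 0.00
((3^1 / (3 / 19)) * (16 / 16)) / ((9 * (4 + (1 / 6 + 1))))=38 / 93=0.41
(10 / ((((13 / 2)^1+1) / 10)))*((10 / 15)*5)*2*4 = 3200 / 9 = 355.56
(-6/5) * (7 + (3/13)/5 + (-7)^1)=-18/325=-0.06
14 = 14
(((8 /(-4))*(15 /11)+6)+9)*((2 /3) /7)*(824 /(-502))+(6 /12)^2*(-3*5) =-438225 /77308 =-5.67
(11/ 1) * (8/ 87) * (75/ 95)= 440/ 551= 0.80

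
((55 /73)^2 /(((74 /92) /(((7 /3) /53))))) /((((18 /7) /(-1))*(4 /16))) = -13636700 /282154563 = -0.05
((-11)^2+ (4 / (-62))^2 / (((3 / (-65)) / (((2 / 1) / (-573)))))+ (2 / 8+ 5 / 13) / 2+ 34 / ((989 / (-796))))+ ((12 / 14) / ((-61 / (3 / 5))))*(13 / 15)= 170400882223243513 / 1813830828100200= 93.95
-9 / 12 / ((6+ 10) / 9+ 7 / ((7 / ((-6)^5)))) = 27 / 279872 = 0.00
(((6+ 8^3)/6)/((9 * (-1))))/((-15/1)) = 259/405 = 0.64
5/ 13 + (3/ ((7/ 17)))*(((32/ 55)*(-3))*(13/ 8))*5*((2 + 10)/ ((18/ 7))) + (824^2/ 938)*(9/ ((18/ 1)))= -8039301/ 67067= -119.87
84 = 84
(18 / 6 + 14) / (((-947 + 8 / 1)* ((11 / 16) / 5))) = -1360 / 10329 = -0.13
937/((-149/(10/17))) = -9370/2533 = -3.70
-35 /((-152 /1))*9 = 315 /152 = 2.07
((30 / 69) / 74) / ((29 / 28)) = 140 / 24679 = 0.01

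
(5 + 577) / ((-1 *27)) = -194 / 9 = -21.56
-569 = -569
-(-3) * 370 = 1110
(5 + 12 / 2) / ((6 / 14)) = 77 / 3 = 25.67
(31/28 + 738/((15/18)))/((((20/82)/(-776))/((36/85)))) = -17773228908/14875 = -1194838.92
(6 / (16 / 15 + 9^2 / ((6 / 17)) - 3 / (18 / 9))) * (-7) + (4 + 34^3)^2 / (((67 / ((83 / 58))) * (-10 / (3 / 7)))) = -165243530891487 / 116832590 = -1414361.62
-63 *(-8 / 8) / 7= 9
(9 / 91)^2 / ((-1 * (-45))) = 9 / 41405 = 0.00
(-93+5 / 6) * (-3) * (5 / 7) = 395 / 2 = 197.50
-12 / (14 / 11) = -66 / 7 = -9.43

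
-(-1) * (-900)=-900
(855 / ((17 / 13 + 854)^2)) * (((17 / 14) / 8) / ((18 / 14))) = 272935 / 1978114576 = 0.00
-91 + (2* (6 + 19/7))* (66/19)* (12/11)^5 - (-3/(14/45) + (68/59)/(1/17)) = -1702843083/229775854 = -7.41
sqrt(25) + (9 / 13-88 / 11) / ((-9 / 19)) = 2390 / 117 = 20.43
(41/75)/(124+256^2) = 41/4924500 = 0.00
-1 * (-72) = 72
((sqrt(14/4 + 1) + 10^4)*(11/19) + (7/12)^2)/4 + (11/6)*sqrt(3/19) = 33*sqrt(2)/152 + 11*sqrt(57)/114 + 15840931/10944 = 1448.49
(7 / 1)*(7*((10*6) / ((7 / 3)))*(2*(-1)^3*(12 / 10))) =-3024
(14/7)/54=1/27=0.04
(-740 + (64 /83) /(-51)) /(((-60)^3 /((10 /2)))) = 783121 /45716400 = 0.02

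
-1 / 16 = -0.06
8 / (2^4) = 1 / 2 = 0.50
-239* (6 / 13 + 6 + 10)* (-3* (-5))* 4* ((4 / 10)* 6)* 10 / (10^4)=-920628 / 1625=-566.54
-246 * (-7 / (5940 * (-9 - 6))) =-287 / 14850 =-0.02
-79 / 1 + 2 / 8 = -315 / 4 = -78.75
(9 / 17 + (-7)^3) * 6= -34932 / 17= -2054.82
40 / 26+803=10459 / 13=804.54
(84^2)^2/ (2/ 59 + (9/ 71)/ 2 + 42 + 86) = 388666.62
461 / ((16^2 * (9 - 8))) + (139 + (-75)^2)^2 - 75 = 33223622.80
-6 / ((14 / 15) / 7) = -45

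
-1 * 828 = -828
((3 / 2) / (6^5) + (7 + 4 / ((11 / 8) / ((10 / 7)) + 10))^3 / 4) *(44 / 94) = 3841442873801687 / 82173471626592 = 46.75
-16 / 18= -8 / 9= -0.89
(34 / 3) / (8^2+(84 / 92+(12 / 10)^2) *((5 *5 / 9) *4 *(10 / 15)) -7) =2346 / 15407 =0.15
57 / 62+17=1111 / 62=17.92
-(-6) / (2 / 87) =261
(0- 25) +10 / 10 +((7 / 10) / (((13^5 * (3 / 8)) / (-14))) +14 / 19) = -23.26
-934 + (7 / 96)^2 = -933.99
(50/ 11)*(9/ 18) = 25/ 11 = 2.27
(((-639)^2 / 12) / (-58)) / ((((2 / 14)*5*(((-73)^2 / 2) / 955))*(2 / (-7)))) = 1273825413 / 1236328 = 1030.33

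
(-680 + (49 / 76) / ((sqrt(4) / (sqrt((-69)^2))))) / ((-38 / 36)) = 899811 / 1444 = 623.14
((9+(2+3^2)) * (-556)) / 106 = -5560 / 53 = -104.91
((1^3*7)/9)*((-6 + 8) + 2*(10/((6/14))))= 1022/27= 37.85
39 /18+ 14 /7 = 25 /6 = 4.17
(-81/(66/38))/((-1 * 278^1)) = 513/3058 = 0.17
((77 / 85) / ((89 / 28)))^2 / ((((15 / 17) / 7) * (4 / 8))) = 65076704 / 50496375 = 1.29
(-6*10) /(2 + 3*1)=-12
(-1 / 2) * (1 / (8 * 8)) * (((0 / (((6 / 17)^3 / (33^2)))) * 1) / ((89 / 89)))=0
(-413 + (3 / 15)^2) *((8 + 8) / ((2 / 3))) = -247776 / 25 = -9911.04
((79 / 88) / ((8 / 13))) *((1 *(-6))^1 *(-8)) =3081 / 44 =70.02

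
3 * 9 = 27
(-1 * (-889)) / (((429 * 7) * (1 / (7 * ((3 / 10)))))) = 889 / 1430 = 0.62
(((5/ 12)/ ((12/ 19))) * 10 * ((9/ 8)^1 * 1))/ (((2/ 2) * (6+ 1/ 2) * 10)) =95/ 832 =0.11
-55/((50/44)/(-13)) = 3146/5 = 629.20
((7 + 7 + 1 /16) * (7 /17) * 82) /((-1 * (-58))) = 64575 /7888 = 8.19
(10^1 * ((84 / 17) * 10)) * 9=75600 / 17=4447.06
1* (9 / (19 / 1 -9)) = 9 / 10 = 0.90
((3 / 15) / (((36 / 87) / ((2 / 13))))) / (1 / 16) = 232 / 195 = 1.19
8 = 8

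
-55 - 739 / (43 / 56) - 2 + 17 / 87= -3812914 / 3741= -1019.22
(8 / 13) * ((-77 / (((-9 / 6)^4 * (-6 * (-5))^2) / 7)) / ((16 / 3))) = -0.01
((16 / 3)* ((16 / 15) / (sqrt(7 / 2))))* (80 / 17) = 4096* sqrt(14) / 1071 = 14.31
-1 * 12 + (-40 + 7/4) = -201/4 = -50.25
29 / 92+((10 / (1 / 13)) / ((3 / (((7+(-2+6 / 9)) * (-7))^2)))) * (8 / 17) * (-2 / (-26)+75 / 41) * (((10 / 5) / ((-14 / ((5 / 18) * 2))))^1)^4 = 89771961367 / 32741725716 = 2.74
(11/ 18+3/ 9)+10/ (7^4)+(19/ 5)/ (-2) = -102793/ 108045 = -0.95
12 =12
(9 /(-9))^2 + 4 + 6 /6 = 6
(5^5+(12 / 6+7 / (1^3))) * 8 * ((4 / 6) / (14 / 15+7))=250720 / 119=2106.89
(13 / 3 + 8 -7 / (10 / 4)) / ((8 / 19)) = 22.64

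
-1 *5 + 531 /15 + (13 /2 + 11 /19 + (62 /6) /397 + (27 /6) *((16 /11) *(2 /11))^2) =37.82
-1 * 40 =-40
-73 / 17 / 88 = -0.05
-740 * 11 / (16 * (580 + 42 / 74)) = -75295 / 85924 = -0.88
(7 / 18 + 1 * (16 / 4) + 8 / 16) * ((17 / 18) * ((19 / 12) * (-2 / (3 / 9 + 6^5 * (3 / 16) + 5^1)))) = -3553 / 355590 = -0.01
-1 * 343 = -343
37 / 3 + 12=73 / 3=24.33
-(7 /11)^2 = -49 /121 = -0.40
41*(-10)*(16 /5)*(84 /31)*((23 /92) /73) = -27552 /2263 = -12.17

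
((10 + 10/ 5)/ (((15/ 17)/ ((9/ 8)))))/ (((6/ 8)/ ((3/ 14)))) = 153/ 35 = 4.37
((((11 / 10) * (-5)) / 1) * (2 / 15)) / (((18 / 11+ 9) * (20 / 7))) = -0.02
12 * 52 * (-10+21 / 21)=-5616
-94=-94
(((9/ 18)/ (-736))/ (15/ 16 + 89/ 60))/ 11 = -15/ 587972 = -0.00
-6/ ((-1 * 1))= 6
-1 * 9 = -9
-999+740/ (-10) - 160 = -1233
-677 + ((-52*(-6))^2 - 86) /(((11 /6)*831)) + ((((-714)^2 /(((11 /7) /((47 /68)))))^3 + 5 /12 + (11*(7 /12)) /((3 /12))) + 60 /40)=49878253886081631084269 /4424244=11273847890415092.63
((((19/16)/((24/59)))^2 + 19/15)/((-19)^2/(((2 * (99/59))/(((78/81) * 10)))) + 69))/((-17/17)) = -0.01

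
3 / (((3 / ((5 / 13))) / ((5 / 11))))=25 / 143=0.17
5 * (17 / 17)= 5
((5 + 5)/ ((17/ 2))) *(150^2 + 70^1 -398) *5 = 2217200/ 17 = 130423.53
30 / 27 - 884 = -7946 / 9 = -882.89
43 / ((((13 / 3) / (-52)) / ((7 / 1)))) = -3612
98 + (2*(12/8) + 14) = 115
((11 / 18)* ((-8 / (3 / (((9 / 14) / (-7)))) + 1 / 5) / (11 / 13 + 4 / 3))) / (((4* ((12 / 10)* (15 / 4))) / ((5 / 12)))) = 15587 / 5397840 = 0.00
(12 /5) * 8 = 96 /5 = 19.20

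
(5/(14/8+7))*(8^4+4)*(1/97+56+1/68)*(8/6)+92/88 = 175012.52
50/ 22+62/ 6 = 416/ 33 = 12.61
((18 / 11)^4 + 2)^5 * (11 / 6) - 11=21808745373591267890958781 / 183477271345243638873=118863.47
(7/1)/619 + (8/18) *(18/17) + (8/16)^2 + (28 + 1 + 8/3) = 4091161/126276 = 32.40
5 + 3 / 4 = 23 / 4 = 5.75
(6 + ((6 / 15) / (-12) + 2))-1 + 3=299 / 30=9.97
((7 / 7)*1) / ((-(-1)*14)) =1 / 14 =0.07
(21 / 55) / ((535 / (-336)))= -7056 / 29425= -0.24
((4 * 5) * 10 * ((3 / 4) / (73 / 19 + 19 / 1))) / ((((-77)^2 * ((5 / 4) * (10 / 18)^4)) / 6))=8975448 / 160824125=0.06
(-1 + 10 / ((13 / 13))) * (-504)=-4536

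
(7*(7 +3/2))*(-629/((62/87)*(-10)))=6512037/1240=5251.64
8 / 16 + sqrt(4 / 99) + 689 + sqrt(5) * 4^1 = 2 * sqrt(11) / 33 + 4 * sqrt(5) + 1379 / 2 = 698.65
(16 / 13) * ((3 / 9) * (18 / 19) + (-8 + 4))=-4.53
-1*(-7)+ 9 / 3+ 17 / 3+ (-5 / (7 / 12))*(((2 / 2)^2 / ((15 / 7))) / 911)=42805 / 2733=15.66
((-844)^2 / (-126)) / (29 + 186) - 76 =-102.30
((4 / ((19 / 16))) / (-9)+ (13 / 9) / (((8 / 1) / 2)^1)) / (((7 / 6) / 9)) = -27 / 266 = -0.10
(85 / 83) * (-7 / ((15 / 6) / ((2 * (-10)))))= 4760 / 83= 57.35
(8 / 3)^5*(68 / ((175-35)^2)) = 139264 / 297675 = 0.47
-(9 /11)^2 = -81 /121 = -0.67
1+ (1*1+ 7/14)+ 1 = 7/2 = 3.50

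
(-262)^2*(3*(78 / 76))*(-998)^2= 3999627366696 / 19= 210506703510.32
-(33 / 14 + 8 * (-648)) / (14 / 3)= 217629 / 196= 1110.35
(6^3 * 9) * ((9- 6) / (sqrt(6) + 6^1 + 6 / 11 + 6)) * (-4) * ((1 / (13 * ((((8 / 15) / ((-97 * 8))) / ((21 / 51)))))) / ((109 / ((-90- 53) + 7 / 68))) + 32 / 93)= -4552597978654968 / 38757538859 + 362888244675396 * sqrt(6) / 38757538859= -94528.89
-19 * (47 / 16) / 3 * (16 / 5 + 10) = -9823 / 40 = -245.58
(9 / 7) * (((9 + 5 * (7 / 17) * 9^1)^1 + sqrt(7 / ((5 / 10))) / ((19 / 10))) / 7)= 90 * sqrt(14) / 931 + 4212 / 833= 5.42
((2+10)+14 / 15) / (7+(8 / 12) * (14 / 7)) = 194 / 125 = 1.55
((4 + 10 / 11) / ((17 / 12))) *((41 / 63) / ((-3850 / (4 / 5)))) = -5904 / 12599125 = -0.00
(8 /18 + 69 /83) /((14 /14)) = 953 /747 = 1.28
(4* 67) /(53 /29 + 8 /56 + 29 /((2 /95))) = 108808 /560065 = 0.19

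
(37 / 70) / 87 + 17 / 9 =34621 / 18270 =1.89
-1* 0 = 0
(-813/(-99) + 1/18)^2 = 2679769/39204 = 68.35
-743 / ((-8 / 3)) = 2229 / 8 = 278.62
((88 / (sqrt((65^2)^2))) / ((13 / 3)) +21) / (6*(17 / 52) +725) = 2307378 / 79856725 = 0.03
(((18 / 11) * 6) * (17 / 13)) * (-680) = -1248480 / 143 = -8730.63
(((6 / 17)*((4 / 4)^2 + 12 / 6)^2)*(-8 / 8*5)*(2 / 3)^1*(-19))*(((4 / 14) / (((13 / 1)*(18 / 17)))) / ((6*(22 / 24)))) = 760 / 1001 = 0.76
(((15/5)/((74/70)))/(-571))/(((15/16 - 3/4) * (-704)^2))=-35/654429952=-0.00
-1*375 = -375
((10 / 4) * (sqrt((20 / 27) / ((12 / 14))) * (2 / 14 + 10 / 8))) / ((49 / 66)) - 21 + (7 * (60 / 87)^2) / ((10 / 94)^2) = 277.54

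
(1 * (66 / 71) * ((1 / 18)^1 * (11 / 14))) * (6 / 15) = 121 / 7455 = 0.02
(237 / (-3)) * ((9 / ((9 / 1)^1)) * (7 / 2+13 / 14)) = -2449 / 7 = -349.86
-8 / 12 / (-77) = 2 / 231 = 0.01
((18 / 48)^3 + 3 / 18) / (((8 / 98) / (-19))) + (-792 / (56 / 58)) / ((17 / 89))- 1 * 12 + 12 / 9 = -3184952149 / 731136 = -4356.17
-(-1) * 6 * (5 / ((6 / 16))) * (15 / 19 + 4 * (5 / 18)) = 26000 / 171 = 152.05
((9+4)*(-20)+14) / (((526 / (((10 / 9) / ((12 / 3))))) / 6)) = -205 / 263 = -0.78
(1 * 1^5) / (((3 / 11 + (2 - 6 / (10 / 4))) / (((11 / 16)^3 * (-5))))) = 366025 / 28672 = 12.77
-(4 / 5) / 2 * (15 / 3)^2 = -10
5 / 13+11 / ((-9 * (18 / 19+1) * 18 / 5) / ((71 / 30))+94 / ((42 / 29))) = 9468262 / 14084759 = 0.67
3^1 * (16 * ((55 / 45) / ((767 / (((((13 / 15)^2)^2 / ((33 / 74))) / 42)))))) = 1300624 / 564519375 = 0.00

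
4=4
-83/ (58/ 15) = -21.47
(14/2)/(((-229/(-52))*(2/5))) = 3.97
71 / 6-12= -1 / 6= -0.17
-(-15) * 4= 60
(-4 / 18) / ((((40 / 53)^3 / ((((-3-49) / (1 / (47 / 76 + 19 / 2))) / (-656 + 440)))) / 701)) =-1043314681669 / 1181952000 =-882.70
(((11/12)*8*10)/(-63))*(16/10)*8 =-2816/189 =-14.90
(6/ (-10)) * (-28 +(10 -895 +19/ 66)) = 60239/ 110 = 547.63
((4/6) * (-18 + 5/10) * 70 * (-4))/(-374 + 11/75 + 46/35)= -1715000/195583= -8.77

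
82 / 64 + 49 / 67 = 4315 / 2144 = 2.01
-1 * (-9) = 9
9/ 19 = 0.47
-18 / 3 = -6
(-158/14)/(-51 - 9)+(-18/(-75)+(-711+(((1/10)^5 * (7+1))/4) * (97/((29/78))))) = -10818377807/15225000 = -710.57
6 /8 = 3 /4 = 0.75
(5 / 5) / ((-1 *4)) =-1 / 4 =-0.25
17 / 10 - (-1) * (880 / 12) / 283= 16633 / 8490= 1.96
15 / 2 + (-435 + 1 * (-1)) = -857 / 2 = -428.50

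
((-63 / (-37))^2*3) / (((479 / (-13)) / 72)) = -11144952 / 655751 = -17.00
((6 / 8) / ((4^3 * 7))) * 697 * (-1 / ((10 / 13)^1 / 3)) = -81549 / 17920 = -4.55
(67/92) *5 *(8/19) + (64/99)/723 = 47984558/31279149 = 1.53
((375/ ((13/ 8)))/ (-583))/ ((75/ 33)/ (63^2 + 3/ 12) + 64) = -3969250/ 641775251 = -0.01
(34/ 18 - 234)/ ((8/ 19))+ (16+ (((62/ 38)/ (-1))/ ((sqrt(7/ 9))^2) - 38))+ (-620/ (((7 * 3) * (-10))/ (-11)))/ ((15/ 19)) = -29517931/ 47880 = -616.50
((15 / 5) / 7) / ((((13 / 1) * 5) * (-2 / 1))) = -3 / 910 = -0.00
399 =399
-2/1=-2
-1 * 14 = -14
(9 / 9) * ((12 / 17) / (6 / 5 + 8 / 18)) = 270 / 629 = 0.43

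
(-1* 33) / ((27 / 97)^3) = -10039403 / 6561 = -1530.16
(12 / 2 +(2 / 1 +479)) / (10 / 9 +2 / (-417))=609237 / 1384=440.20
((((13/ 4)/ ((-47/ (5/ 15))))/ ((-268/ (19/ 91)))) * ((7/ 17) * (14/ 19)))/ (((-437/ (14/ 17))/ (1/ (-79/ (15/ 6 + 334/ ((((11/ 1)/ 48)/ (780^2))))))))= 955879145095/ 8294361478392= 0.12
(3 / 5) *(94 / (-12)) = -47 / 10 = -4.70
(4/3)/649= 4/1947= 0.00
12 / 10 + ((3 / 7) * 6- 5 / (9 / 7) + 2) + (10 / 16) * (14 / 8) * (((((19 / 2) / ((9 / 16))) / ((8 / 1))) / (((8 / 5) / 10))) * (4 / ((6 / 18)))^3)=15711811 / 630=24939.38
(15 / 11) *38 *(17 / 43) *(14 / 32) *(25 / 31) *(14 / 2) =5935125 / 117304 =50.60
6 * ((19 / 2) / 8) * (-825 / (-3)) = 15675 / 8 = 1959.38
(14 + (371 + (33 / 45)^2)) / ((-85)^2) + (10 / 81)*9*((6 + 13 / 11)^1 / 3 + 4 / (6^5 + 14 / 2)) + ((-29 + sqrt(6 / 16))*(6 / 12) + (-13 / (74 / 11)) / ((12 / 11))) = -1675535597428501 / 123587074215000 + sqrt(6) / 8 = -13.25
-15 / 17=-0.88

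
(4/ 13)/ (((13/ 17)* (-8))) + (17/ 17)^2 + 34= 11813/ 338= 34.95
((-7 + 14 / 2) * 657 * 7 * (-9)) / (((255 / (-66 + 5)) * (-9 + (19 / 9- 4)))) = 0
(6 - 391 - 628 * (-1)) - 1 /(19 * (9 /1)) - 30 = 36422 /171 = 212.99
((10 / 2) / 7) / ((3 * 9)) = 5 / 189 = 0.03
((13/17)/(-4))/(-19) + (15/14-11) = -89703/9044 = -9.92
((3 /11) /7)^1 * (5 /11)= 0.02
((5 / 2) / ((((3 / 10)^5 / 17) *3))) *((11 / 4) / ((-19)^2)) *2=23375000 / 263169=88.82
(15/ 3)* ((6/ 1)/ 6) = 5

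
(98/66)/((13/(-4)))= -196/429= -0.46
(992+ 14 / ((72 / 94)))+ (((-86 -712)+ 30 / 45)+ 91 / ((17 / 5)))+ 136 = 114967 / 306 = 375.71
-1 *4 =-4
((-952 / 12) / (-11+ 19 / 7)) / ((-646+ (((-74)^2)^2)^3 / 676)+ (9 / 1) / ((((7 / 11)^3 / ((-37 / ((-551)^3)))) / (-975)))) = 278536827496109 / 1160354836433354289571465405698555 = 0.00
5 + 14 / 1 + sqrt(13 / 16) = sqrt(13) / 4 + 19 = 19.90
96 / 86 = 48 / 43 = 1.12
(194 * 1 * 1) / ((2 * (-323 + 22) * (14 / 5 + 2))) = -485 / 7224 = -0.07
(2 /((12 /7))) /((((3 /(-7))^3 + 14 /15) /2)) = 12005 /4397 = 2.73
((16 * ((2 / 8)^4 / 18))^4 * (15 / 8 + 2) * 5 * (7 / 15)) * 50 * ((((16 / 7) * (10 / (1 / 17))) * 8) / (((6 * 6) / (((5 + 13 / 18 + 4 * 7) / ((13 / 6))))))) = 0.00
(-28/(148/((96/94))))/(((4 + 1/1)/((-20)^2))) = -26880/1739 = -15.46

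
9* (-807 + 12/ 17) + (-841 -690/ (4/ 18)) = -190445/ 17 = -11202.65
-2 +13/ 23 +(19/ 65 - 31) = -48053/ 1495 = -32.14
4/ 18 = 2/ 9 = 0.22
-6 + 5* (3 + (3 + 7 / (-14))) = 43 / 2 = 21.50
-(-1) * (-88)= -88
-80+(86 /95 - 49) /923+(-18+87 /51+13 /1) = -124239633 /1490645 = -83.35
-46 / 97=-0.47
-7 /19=-0.37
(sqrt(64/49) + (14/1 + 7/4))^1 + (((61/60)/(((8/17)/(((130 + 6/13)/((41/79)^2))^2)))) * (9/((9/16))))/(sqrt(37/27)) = 473/28 + 58090995864357376 * sqrt(111)/88347417665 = 6927515.57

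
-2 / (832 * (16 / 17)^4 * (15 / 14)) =-584647 / 204472320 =-0.00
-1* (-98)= 98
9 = 9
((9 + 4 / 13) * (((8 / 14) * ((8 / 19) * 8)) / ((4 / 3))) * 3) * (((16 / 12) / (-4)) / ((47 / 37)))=-859584 / 81263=-10.58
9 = 9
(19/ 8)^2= 361/ 64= 5.64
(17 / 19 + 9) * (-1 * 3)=-564 / 19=-29.68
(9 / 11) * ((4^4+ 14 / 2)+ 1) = 216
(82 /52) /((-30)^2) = 41 /23400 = 0.00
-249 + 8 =-241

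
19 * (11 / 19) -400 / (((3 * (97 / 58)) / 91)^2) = -11141982109 / 84681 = -131575.94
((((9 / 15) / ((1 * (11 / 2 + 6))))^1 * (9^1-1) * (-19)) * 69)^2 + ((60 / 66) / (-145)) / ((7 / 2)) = 16715559068 / 55825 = 299427.84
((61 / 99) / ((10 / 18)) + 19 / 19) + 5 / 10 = 287 / 110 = 2.61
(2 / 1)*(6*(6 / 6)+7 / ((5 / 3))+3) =132 / 5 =26.40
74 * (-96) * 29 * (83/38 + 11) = -51607008/19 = -2716158.32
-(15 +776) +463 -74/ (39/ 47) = -16270/ 39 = -417.18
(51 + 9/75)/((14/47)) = 171.62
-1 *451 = -451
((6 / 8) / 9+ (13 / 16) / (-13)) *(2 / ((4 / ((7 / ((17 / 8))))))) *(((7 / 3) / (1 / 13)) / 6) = 0.17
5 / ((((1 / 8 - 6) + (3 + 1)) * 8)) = -1 / 3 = -0.33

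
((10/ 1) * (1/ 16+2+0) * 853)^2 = 19809155025/ 64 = 309518047.27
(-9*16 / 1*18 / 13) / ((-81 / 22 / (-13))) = -704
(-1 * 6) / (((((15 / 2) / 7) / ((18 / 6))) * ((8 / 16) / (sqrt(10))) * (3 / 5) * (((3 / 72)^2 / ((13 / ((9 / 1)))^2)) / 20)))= -12113920 * sqrt(10) / 9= -4256397.62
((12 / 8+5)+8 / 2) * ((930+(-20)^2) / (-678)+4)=4837 / 226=21.40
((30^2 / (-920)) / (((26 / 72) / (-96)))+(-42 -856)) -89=-217353 / 299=-726.93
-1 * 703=-703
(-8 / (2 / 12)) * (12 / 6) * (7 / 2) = -336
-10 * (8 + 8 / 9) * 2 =-1600 / 9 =-177.78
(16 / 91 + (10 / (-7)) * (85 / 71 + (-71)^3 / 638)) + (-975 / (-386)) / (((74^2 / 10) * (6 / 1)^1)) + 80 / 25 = 17493212260594479 / 21782673032120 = 803.08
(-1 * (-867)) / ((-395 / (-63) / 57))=3113397 / 395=7882.02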